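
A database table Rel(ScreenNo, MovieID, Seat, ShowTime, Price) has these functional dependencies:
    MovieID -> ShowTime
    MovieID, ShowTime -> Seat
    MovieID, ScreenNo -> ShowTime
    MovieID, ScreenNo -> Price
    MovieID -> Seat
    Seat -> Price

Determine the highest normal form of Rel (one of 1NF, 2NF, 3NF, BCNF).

Candidate key: {MovieID, ScreenNo}. Prime attributes: {MovieID, ScreenNo}.
MovieID -> ShowTime breaks BCNF: {MovieID}⁺ = {MovieID, Price, Seat, ShowTime}, so {MovieID} is not a superkey.
MovieID -> ShowTime determines the non-prime attribute {ShowTime} from a non-superkey — 3NF is violated.
The proper key subset {MovieID} of {MovieID, ScreenNo} determines non-prime {Price, Seat, ShowTime}, so the relation is not even in 2NF.

1NF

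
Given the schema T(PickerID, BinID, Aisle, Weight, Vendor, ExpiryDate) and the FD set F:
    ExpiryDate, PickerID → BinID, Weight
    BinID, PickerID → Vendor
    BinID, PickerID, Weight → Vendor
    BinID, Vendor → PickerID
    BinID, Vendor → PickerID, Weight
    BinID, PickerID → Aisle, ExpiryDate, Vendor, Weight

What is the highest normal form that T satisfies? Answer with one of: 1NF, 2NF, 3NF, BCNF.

Candidate keys: {BinID, PickerID}, {BinID, Vendor}, {ExpiryDate, PickerID}. Prime attributes: {BinID, ExpiryDate, PickerID, Vendor}.
The left-hand side of every FD is a superkey, so BCNF is satisfied.

BCNF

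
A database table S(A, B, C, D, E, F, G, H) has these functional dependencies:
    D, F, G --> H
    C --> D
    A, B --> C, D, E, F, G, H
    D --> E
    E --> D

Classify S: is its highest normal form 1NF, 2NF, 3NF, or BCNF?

2NF

Candidate key: {A, B}. Prime attributes: {A, B}.
D, F, G --> H breaks BCNF: {D, F, G}⁺ = {D, E, F, G, H}, so {D, F, G} is not a superkey.
D, F, G --> H determines the non-prime attribute {H} from a non-superkey — 3NF is violated.
No proper subset of a key has a non-prime attribute in its closure, so there is no partial dependency; 2NF holds.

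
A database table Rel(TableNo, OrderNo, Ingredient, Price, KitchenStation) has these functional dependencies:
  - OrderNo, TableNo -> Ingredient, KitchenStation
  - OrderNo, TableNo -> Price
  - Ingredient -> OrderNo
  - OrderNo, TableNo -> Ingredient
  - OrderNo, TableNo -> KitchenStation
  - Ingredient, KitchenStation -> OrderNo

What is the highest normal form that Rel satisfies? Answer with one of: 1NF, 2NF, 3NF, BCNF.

Candidate keys: {Ingredient, TableNo}, {OrderNo, TableNo}. Prime attributes: {Ingredient, OrderNo, TableNo}.
For Ingredient -> OrderNo we have {Ingredient}⁺ = {Ingredient, OrderNo}; {Ingredient} is not a superkey, so BCNF fails.
Its right-hand attributes {OrderNo} are all prime, as are those of every other non-superkey FD — the relation is in 3NF.

3NF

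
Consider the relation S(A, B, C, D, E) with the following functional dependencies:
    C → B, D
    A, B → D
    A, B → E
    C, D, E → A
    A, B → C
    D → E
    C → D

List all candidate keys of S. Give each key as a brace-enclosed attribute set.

{A, B}, {C}

{C}⁺ = {A, B, C, D, E}, which is every attribute, so {C} is a candidate key.
{A, B}⁺ = {A, B, C, D, E}, which is every attribute, so {A, B} is a candidate key.
No proper subset of any of these is a key, and no other minimal superkey exists.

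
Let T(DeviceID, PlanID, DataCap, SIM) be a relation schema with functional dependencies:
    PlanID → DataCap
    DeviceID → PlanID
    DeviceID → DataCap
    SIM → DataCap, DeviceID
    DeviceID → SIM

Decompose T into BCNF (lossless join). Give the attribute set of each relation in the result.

{DataCap, PlanID}; {DeviceID, PlanID, SIM}

Candidate keys of the original relation: {DeviceID}, {SIM}.
Within {DataCap, DeviceID, PlanID, SIM}: {PlanID}⁺ ∩ {DataCap, DeviceID, PlanID, SIM} = {DataCap, PlanID}, not the whole set, so PlanID → DataCap violates BCNF; decompose into {DataCap, PlanID} and {DeviceID, PlanID, SIM}.
{DataCap, PlanID}: every determinant is a superkey — BCNF.
{DeviceID, PlanID, SIM}: every determinant is a superkey — BCNF.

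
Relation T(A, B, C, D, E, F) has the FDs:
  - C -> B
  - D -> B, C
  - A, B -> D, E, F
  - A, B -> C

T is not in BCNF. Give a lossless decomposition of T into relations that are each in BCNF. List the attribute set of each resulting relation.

Candidate keys of the original relation: {A, B}, {A, C}, {A, D}.
Within {A, B, C, D, E, F}: {C}⁺ ∩ {A, B, C, D, E, F} = {B, C}, not the whole set, so C -> B violates BCNF; decompose into {B, C} and {A, C, D, E, F}.
{B, C} has no BCNF violation.
Within {A, C, D, E, F}: {D}⁺ ∩ {A, C, D, E, F} = {C, D}, not the whole set, so D -> C violates BCNF; decompose into {C, D} and {A, D, E, F}.
{C, D} has no BCNF violation.
{A, D, E, F} has no BCNF violation.

{A, D, E, F}; {B, C}; {C, D}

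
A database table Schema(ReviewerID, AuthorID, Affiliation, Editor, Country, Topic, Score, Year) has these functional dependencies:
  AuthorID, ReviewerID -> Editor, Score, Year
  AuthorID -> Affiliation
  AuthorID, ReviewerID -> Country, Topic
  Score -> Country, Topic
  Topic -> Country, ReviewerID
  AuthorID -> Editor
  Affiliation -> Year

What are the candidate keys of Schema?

Attributes never on any right-hand side: {AuthorID} — every candidate key must contain it.
Closure of {AuthorID, ReviewerID} is {Affiliation, AuthorID, Country, Editor, ReviewerID, Score, Topic, Year}, the whole schema; {AuthorID, ReviewerID} is a candidate key.
Closure of {AuthorID, Score} is {Affiliation, AuthorID, Country, Editor, ReviewerID, Score, Topic, Year}, the whole schema; {AuthorID, Score} is a candidate key.
Closure of {AuthorID, Topic} is {Affiliation, AuthorID, Country, Editor, ReviewerID, Score, Topic, Year}, the whole schema; {AuthorID, Topic} is a candidate key.
Any other superkey properly contains one of these, so there are no further candidate keys.

{AuthorID, ReviewerID}, {AuthorID, Score}, {AuthorID, Topic}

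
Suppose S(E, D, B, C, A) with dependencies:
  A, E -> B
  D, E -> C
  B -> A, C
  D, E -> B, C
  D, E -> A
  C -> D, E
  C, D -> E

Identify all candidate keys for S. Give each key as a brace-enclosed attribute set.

{A, E}, {B}, {C}, {D, E}

{B}⁺ = {A, B, C, D, E} — all of the relation — so {B} is a candidate key.
{C}⁺ = {A, B, C, D, E} — all of the relation — so {C} is a candidate key.
{A, E}⁺ = {A, B, C, D, E} — all of the relation — so {A, E} is a candidate key.
{D, E}⁺ = {A, B, C, D, E} — all of the relation — so {D, E} is a candidate key.
No proper subset of any of these is a key, and no other minimal superkey exists.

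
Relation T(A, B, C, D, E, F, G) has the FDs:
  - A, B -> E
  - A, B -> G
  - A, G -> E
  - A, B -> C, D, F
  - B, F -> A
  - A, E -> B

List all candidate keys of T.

{A, B} is a candidate key since {A, B}⁺ = {A, B, C, D, E, F, G} covers every attribute.
{A, E} is a candidate key since {A, E}⁺ = {A, B, C, D, E, F, G} covers every attribute.
{A, G} is a candidate key since {A, G}⁺ = {A, B, C, D, E, F, G} covers every attribute.
{B, F} is a candidate key since {B, F}⁺ = {A, B, C, D, E, F, G} covers every attribute.
These are minimal and exhaustive — every other superkey contains one of them.

{A, B}, {A, E}, {A, G}, {B, F}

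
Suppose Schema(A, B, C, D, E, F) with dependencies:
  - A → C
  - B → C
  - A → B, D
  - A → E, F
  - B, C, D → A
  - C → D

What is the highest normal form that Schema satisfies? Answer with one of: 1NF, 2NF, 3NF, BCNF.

2NF

Candidate keys: {A}, {B}. Prime attributes: {A, B}.
C → D breaks BCNF: {C}⁺ = {C, D}, so {C} is not a superkey.
Because {D} is non-prime and the left side of C → D is not a superkey, the relation is not in 3NF.
With only single-attribute keys there can be no partial dependency, so 2NF holds.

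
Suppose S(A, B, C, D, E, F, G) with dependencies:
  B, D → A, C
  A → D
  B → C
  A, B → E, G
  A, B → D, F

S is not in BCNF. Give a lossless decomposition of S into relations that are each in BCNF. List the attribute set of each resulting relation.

{A, B, E, F, G}; {A, D}; {B, C}

Candidate keys of the original relation: {A, B}, {B, D}.
In {A, B, C, D, E, F, G}, {A} is not a superkey ({A}⁺ restricted to this set is {A, D}), so split on A → D into {A, D} and {A, B, C, E, F, G}.
{A, D}: every determinant is a superkey — BCNF.
In {A, B, C, E, F, G}, {B} is not a superkey ({B}⁺ restricted to this set is {B, C}), so split on B → C into {B, C} and {A, B, E, F, G}.
{B, C}: every determinant is a superkey — BCNF.
{A, B, E, F, G}: every determinant is a superkey — BCNF.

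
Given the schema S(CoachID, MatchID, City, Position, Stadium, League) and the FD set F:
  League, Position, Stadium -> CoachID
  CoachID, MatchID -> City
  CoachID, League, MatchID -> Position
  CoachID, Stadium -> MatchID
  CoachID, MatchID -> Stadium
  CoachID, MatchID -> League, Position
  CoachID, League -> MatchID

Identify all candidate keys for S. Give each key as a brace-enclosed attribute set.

{CoachID, League}, {CoachID, MatchID}, {CoachID, Stadium}, {League, Position, Stadium}

Closure of {CoachID, League} is {City, CoachID, League, MatchID, Position, Stadium}, the whole schema; {CoachID, League} is a candidate key.
Closure of {CoachID, MatchID} is {City, CoachID, League, MatchID, Position, Stadium}, the whole schema; {CoachID, MatchID} is a candidate key.
Closure of {CoachID, Stadium} is {City, CoachID, League, MatchID, Position, Stadium}, the whole schema; {CoachID, Stadium} is a candidate key.
Closure of {League, Position, Stadium} is {City, CoachID, League, MatchID, Position, Stadium}, the whole schema; {League, Position, Stadium} is a candidate key.
These are minimal and exhaustive — every other superkey contains one of them.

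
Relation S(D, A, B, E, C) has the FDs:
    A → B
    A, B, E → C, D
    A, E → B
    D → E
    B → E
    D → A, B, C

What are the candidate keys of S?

{A}, {D}

{A}⁺ = {A, B, C, D, E}, which is every attribute, so {A} is a candidate key.
{D}⁺ = {A, B, C, D, E}, which is every attribute, so {D} is a candidate key.
No proper subset of any of these is a key, and no other minimal superkey exists.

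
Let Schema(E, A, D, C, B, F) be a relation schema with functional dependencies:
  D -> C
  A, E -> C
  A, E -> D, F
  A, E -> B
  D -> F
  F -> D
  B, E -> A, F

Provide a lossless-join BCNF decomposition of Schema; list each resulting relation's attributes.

Candidate keys of the original relation: {A, E}, {B, E}.
Within {A, B, C, D, E, F}: {D}⁺ ∩ {A, B, C, D, E, F} = {C, D, F}, not the whole set, so D -> C, F violates BCNF; decompose into {C, D, F} and {A, B, D, E}.
{C, D, F} is in BCNF.
{A, B, D, E} is in BCNF.

{A, B, D, E}; {C, D, F}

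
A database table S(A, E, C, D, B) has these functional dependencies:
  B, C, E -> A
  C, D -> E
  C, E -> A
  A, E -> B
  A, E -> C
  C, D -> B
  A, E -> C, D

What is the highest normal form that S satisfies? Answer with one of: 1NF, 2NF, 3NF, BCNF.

BCNF

Candidate keys: {A, E}, {C, D}, {C, E}. Prime attributes: {A, C, D, E}.
The left-hand side of every FD is a superkey, so BCNF is satisfied.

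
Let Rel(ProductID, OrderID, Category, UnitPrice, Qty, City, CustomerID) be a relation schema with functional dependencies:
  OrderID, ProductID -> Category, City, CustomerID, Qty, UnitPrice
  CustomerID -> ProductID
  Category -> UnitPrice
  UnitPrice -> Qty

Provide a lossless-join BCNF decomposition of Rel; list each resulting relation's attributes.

Candidate keys of the original relation: {CustomerID, OrderID}, {OrderID, ProductID}.
Within {Category, City, CustomerID, OrderID, ProductID, Qty, UnitPrice}: {CustomerID}⁺ ∩ {Category, City, CustomerID, OrderID, ProductID, Qty, UnitPrice} = {CustomerID, ProductID}, not the whole set, so CustomerID -> ProductID violates BCNF; decompose into {CustomerID, ProductID} and {Category, City, CustomerID, OrderID, Qty, UnitPrice}.
{CustomerID, ProductID}: every determinant is a superkey — BCNF.
Within {Category, City, CustomerID, OrderID, Qty, UnitPrice}: {Category}⁺ ∩ {Category, City, CustomerID, OrderID, Qty, UnitPrice} = {Category, Qty, UnitPrice}, not the whole set, so Category -> Qty, UnitPrice violates BCNF; decompose into {Category, Qty, UnitPrice} and {Category, City, CustomerID, OrderID}.
Within {Category, Qty, UnitPrice}: {UnitPrice}⁺ ∩ {Category, Qty, UnitPrice} = {Qty, UnitPrice}, not the whole set, so UnitPrice -> Qty violates BCNF; decompose into {Qty, UnitPrice} and {Category, UnitPrice}.
{Qty, UnitPrice}: every determinant is a superkey — BCNF.
{Category, UnitPrice}: every determinant is a superkey — BCNF.
{Category, City, CustomerID, OrderID}: every determinant is a superkey — BCNF.

{Category, City, CustomerID, OrderID}; {Category, UnitPrice}; {CustomerID, ProductID}; {Qty, UnitPrice}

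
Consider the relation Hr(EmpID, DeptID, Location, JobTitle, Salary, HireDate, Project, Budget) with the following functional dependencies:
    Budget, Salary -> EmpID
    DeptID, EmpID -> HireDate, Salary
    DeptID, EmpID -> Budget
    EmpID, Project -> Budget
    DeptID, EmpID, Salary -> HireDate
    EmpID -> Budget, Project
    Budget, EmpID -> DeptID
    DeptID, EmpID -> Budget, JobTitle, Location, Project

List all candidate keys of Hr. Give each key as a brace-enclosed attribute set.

{EmpID}⁺ = {Budget, DeptID, EmpID, HireDate, JobTitle, Location, Project, Salary}, which is every attribute, so {EmpID} is a candidate key.
{Budget, Salary}⁺ = {Budget, DeptID, EmpID, HireDate, JobTitle, Location, Project, Salary}, which is every attribute, so {Budget, Salary} is a candidate key.
These are minimal and exhaustive — every other superkey contains one of them.

{Budget, Salary}, {EmpID}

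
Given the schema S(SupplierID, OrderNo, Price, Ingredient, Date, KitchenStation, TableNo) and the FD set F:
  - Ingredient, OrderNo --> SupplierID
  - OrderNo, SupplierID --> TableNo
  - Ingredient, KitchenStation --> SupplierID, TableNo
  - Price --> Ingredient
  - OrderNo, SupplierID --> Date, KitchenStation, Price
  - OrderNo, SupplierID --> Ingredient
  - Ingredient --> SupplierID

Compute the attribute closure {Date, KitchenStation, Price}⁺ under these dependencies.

Start with {Date, KitchenStation, Price}.
Price --> Ingredient applies; add {Ingredient} → now {Date, Ingredient, KitchenStation, Price}.
Ingredient --> SupplierID applies; add {SupplierID} → now {Date, Ingredient, KitchenStation, Price, SupplierID}.
Ingredient, KitchenStation --> SupplierID, TableNo applies; add {TableNo} → now {Date, Ingredient, KitchenStation, Price, SupplierID, TableNo}.
No further FD applies.

{Date, Ingredient, KitchenStation, Price, SupplierID, TableNo}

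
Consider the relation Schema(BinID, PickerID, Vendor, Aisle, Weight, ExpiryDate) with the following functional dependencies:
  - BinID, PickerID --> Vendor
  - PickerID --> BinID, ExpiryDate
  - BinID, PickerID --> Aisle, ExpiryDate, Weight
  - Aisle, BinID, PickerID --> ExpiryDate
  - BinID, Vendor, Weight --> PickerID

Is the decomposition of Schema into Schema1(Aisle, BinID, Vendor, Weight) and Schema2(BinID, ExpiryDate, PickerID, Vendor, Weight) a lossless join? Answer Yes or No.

Yes

Schema1 ∩ Schema2 = {BinID, Vendor, Weight}; its closure under F is {Aisle, BinID, ExpiryDate, PickerID, Vendor, Weight}.
This includes all of Schema1, so the common attributes are a superkey of Schema1 — the join is lossless.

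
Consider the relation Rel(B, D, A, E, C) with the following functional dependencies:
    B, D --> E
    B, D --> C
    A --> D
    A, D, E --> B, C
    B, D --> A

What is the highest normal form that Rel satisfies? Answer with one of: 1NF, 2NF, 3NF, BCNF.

Candidate keys: {A, B}, {A, E}, {B, D}. Prime attributes: {A, B, D, E}.
A --> D breaks BCNF: {A}⁺ = {A, D}, so {A} is not a superkey.
But every attribute on its right side ({D}) is prime, and the same holds for every other non-superkey FD, so 3NF still holds.

3NF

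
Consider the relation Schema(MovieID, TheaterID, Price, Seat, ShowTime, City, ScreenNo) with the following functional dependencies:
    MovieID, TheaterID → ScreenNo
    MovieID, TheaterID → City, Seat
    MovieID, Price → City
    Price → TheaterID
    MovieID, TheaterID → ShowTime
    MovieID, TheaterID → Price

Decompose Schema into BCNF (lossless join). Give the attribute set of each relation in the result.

{City, MovieID, Price, ScreenNo, Seat, ShowTime}; {Price, TheaterID}

Candidate keys of the original relation: {MovieID, Price}, {MovieID, TheaterID}.
{City, MovieID, Price, ScreenNo, Seat, ShowTime, TheaterID}: {Price} determines {Price, TheaterID} here but is not a superkey — split on Price → TheaterID, giving {Price, TheaterID} and {City, MovieID, Price, ScreenNo, Seat, ShowTime}.
{Price, TheaterID}: every determinant is a superkey — BCNF.
{City, MovieID, Price, ScreenNo, Seat, ShowTime}: every determinant is a superkey — BCNF.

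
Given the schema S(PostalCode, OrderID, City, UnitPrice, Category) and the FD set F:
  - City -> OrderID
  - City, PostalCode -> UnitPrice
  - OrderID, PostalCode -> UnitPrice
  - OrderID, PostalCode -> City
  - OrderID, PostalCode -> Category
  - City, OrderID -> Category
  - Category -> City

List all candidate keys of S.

{PostalCode} never appears on the right of any FD, so every key must include it.
Closure of {Category, PostalCode} is {Category, City, OrderID, PostalCode, UnitPrice}, the whole schema; {Category, PostalCode} is a candidate key.
Closure of {City, PostalCode} is {Category, City, OrderID, PostalCode, UnitPrice}, the whole schema; {City, PostalCode} is a candidate key.
Closure of {OrderID, PostalCode} is {Category, City, OrderID, PostalCode, UnitPrice}, the whole schema; {OrderID, PostalCode} is a candidate key.
These are minimal and exhaustive — every other superkey contains one of them.

{Category, PostalCode}, {City, PostalCode}, {OrderID, PostalCode}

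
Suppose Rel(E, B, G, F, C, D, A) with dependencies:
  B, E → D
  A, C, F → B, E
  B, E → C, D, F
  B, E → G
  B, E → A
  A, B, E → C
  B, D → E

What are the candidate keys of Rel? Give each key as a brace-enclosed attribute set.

{A, C, F}, {B, D}, {B, E}

{B, D}⁺ = {A, B, C, D, E, F, G}, which is every attribute, so {B, D} is a candidate key.
{B, E}⁺ = {A, B, C, D, E, F, G}, which is every attribute, so {B, E} is a candidate key.
{A, C, F}⁺ = {A, B, C, D, E, F, G}, which is every attribute, so {A, C, F} is a candidate key.
Any other superkey properly contains one of these, so there are no further candidate keys.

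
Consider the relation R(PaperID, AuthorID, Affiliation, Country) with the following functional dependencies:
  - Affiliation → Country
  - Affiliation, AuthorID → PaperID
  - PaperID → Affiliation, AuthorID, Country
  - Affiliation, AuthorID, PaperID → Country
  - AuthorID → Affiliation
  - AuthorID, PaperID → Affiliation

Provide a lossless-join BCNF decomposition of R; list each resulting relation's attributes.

Candidate keys of the original relation: {AuthorID}, {PaperID}.
Within {Affiliation, AuthorID, Country, PaperID}: {Affiliation}⁺ ∩ {Affiliation, AuthorID, Country, PaperID} = {Affiliation, Country}, not the whole set, so Affiliation → Country violates BCNF; decompose into {Affiliation, Country} and {Affiliation, AuthorID, PaperID}.
{Affiliation, Country} has no BCNF violation.
{Affiliation, AuthorID, PaperID} has no BCNF violation.

{Affiliation, AuthorID, PaperID}; {Affiliation, Country}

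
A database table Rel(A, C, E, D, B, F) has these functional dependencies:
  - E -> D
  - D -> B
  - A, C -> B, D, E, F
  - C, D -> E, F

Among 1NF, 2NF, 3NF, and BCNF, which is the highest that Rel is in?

2NF

Candidate key: {A, C}. Prime attributes: {A, C}.
E -> D: {E}⁺ = {B, D, E}, which is not all of the attributes, so the left side is not a superkey — BCNF is violated.
Because {D} is non-prime and the left side of E -> D is not a superkey, the relation is not in 3NF.
Checking every proper subset of each key, none determines a non-prime attribute — 2NF is satisfied.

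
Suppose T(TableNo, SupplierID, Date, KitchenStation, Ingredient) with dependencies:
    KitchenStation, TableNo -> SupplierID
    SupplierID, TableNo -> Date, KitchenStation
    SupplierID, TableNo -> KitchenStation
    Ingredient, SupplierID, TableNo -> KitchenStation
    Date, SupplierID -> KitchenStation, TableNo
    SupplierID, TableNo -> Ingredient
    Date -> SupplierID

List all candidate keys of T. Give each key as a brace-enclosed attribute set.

{Date} is a candidate key since {Date}⁺ = {Date, Ingredient, KitchenStation, SupplierID, TableNo} covers every attribute.
{KitchenStation, TableNo} is a candidate key since {KitchenStation, TableNo}⁺ = {Date, Ingredient, KitchenStation, SupplierID, TableNo} covers every attribute.
{SupplierID, TableNo} is a candidate key since {SupplierID, TableNo}⁺ = {Date, Ingredient, KitchenStation, SupplierID, TableNo} covers every attribute.
Any other superkey properly contains one of these, so there are no further candidate keys.

{Date}, {KitchenStation, TableNo}, {SupplierID, TableNo}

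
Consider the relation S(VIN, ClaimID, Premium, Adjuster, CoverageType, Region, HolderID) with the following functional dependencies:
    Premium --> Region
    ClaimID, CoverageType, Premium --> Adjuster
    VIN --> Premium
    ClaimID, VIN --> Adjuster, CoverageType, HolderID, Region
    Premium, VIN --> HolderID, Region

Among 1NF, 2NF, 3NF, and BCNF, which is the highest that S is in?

Candidate key: {ClaimID, VIN}. Prime attributes: {ClaimID, VIN}.
Premium --> Region: {Premium}⁺ = {Premium, Region}, which is not all of the attributes, so the left side is not a superkey — BCNF is violated.
Premium --> Region determines the non-prime attribute {Region} from a non-superkey — 3NF is violated.
The proper key subset {VIN} of {ClaimID, VIN} determines non-prime {HolderID, Premium, Region}, so the relation is not even in 2NF.

1NF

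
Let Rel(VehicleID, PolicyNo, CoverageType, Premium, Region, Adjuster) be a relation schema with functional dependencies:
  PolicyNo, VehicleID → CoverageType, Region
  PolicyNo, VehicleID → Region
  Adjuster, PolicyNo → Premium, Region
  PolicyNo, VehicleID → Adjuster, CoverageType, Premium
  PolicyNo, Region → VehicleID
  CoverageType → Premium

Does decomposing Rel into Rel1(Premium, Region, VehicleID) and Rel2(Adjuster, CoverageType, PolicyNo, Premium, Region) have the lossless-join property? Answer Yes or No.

Rel1 ∩ Rel2 = {Premium, Region}; its closure under F is {Premium, Region}.
Rel1 ⊄ {Premium, Region} and Rel2 ⊄ {Premium, Region}, so the split is lossy.

No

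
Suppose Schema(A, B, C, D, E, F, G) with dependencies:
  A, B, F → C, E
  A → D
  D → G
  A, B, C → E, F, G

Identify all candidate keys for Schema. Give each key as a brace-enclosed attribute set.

{A, B, C}, {A, B, F}

No FD produces {A, B}, so they must be in every candidate key.
{A, B, C}⁺ = {A, B, C, D, E, F, G} — all of the relation — so {A, B, C} is a candidate key.
{A, B, F}⁺ = {A, B, C, D, E, F, G} — all of the relation — so {A, B, F} is a candidate key.
Any other superkey properly contains one of these, so there are no further candidate keys.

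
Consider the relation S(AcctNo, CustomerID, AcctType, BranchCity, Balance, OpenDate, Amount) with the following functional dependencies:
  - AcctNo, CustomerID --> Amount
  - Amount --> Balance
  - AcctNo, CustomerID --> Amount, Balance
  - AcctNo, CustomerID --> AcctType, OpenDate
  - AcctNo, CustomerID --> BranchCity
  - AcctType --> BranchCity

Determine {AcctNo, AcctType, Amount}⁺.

{AcctNo, AcctType, Amount, Balance, BranchCity}

Start with {AcctNo, AcctType, Amount}.
Amount --> Balance applies; add {Balance} → now {AcctNo, AcctType, Amount, Balance}.
AcctType --> BranchCity applies; add {BranchCity} → now {AcctNo, AcctType, Amount, Balance, BranchCity}.
No further FD applies.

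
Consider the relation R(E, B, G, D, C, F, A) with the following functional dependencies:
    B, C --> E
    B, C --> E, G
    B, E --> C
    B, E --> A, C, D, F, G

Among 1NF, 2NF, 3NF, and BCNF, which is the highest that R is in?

BCNF

Candidate keys: {B, C}, {B, E}. Prime attributes: {B, C, E}.
Every FD has a superkey on the left, so the relation is in BCNF.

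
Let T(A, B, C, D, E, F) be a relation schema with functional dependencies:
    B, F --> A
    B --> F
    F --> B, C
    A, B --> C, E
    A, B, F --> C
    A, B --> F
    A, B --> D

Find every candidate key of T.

{B}, {F}

{B}⁺ = {A, B, C, D, E, F} — all of the relation — so {B} is a candidate key.
{F}⁺ = {A, B, C, D, E, F} — all of the relation — so {F} is a candidate key.
These are minimal and exhaustive — every other superkey contains one of them.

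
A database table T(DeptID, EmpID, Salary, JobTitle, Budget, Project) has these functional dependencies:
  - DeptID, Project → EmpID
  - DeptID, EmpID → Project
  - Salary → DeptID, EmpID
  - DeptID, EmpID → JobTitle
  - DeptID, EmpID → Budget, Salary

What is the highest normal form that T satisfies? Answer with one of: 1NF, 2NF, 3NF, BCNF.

BCNF

Candidate keys: {DeptID, EmpID}, {DeptID, Project}, {Salary}. Prime attributes: {DeptID, EmpID, Project, Salary}.
Each dependency's left side is a superkey — BCNF holds.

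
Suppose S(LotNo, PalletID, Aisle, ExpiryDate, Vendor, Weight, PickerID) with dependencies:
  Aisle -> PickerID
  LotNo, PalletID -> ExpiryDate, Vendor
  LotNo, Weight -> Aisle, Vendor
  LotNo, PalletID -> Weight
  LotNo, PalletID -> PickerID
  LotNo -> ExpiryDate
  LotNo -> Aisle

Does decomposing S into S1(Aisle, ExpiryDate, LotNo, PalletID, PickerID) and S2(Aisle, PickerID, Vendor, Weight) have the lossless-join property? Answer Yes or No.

S1 ∩ S2 = {Aisle, PickerID}; its closure under F is {Aisle, PickerID}.
Neither S1 nor S2 is contained in that closure, so the decomposition is lossy.

No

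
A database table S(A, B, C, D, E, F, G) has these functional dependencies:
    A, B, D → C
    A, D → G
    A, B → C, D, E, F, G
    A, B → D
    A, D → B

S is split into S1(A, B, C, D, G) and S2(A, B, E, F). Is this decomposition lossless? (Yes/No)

Yes

The shared attributes are {A, B} and {A, B}⁺ = {A, B, C, D, E, F, G}.
S1 is contained in that closure, so S1 ∩ S2 → S1 holds and the join is lossless.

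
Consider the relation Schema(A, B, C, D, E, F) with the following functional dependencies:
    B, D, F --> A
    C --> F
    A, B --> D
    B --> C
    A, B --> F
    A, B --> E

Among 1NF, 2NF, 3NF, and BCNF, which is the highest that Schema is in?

1NF

Candidate keys: {A, B}, {B, D}. Prime attributes: {A, B, D}.
C --> F: {C}⁺ = {C, F}, which is not all of the attributes, so the left side is not a superkey — BCNF is violated.
C --> F determines the non-prime attribute {F} from a non-superkey — 3NF is violated.
{B} is a proper subset of the key {A, B}, and {B}⁺ contains the non-prime attributes {C, F} — a partial dependency, so 2NF is violated.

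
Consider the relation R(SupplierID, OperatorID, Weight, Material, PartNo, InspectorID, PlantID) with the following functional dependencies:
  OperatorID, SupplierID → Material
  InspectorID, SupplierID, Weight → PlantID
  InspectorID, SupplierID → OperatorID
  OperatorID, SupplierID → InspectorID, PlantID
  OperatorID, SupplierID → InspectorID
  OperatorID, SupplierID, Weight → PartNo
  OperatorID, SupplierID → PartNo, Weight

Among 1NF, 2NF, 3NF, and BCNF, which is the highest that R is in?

BCNF

Candidate keys: {InspectorID, SupplierID}, {OperatorID, SupplierID}. Prime attributes: {InspectorID, OperatorID, SupplierID}.
Every FD has a superkey on the left, so the relation is in BCNF.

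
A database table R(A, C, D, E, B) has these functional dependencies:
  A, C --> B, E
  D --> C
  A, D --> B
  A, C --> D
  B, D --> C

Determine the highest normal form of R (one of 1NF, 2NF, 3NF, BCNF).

Candidate keys: {A, C}, {A, D}. Prime attributes: {A, C, D}.
D --> C breaks BCNF: {D}⁺ = {C, D}, so {D} is not a superkey.
Since {C} ⊆ prime attributes and every other non-superkey FD also has a prime right side, the schema is in 3NF.

3NF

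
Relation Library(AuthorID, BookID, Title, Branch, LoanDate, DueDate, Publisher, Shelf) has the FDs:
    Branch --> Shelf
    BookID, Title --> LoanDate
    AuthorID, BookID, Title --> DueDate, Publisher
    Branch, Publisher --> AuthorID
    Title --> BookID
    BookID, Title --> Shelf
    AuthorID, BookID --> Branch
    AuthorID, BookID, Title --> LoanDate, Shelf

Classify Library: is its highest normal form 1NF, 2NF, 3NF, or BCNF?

Candidate keys: {AuthorID, Title}, {Branch, Publisher, Title}. Prime attributes: {AuthorID, Branch, Publisher, Title}.
For Branch --> Shelf we have {Branch}⁺ = {Branch, Shelf}; {Branch} is not a superkey, so BCNF fails.
Because {Shelf} is non-prime and the left side of Branch --> Shelf is not a superkey, the relation is not in 3NF.
Since {Title} ⊂ {AuthorID, Title} and {Title}⁺ ⊇ {BookID, LoanDate, Shelf} with {BookID, LoanDate, Shelf} non-prime, there is a partial dependency; 2NF fails.

1NF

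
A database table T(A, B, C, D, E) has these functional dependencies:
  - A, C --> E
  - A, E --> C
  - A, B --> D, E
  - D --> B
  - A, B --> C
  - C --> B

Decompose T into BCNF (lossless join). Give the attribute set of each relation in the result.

Candidate keys of the original relation: {A, B}, {A, C}, {A, D}, {A, E}.
{A, B, C, D, E}: {D} determines {B, D} here but is not a superkey — split on D --> B, giving {B, D} and {A, C, D, E}.
{B, D}: every determinant is a superkey — BCNF.
{A, C, D, E}: every determinant is a superkey — BCNF.

{A, C, D, E}; {B, D}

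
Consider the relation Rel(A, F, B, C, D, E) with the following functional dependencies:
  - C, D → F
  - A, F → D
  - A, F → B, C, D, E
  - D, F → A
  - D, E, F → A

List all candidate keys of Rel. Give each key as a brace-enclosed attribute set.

Closure of {A, F} is {A, B, C, D, E, F}, the whole schema; {A, F} is a candidate key.
Closure of {C, D} is {A, B, C, D, E, F}, the whole schema; {C, D} is a candidate key.
Closure of {D, F} is {A, B, C, D, E, F}, the whole schema; {D, F} is a candidate key.
These are minimal and exhaustive — every other superkey contains one of them.

{A, F}, {C, D}, {D, F}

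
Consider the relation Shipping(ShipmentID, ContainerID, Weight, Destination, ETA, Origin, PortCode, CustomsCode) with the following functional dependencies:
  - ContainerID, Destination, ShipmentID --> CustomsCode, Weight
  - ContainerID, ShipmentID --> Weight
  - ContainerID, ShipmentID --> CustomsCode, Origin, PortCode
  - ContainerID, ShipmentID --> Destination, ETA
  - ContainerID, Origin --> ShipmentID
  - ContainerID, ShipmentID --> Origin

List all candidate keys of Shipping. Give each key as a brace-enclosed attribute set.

{ContainerID} never appears on the right of any FD, so every key must include it.
{ContainerID, Origin} is a candidate key since {ContainerID, Origin}⁺ = {ContainerID, CustomsCode, Destination, ETA, Origin, PortCode, ShipmentID, Weight} covers every attribute.
{ContainerID, ShipmentID} is a candidate key since {ContainerID, ShipmentID}⁺ = {ContainerID, CustomsCode, Destination, ETA, Origin, PortCode, ShipmentID, Weight} covers every attribute.
No proper subset of any of these is a key, and no other minimal superkey exists.

{ContainerID, Origin}, {ContainerID, ShipmentID}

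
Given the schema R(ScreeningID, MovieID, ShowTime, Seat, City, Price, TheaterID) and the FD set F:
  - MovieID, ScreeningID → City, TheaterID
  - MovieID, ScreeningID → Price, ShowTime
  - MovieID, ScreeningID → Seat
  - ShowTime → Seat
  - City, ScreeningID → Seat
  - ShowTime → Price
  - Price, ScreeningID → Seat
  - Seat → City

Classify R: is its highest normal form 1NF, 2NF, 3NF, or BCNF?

2NF

Candidate key: {MovieID, ScreeningID}. Prime attributes: {MovieID, ScreeningID}.
ShowTime → Seat: {ShowTime}⁺ = {City, Price, Seat, ShowTime}, which is not all of the attributes, so the left side is not a superkey — BCNF is violated.
ShowTime → Seat determines the non-prime attribute {Seat} from a non-superkey — 3NF is violated.
No proper subset of a key has a non-prime attribute in its closure, so there is no partial dependency; 2NF holds.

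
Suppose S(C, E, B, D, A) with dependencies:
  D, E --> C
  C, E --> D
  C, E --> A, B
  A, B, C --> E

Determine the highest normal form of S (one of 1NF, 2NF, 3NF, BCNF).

Candidate keys: {A, B, C}, {C, E}, {D, E}. Prime attributes: {A, B, C, D, E}.
Each dependency's left side is a superkey — BCNF holds.

BCNF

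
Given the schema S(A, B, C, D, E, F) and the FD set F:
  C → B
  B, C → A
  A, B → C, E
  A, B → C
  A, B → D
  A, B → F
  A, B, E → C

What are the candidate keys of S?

{C}⁺ = {A, B, C, D, E, F} — all of the relation — so {C} is a candidate key.
{A, B}⁺ = {A, B, C, D, E, F} — all of the relation — so {A, B} is a candidate key.
Any other superkey properly contains one of these, so there are no further candidate keys.

{A, B}, {C}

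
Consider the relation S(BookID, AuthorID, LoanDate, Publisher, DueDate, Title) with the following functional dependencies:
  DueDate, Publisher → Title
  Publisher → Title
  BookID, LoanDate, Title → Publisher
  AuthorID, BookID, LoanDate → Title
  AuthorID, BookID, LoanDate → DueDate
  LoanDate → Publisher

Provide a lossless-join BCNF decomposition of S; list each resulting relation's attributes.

Candidate key of the original relation: {AuthorID, BookID, LoanDate}.
{AuthorID, BookID, DueDate, LoanDate, Publisher, Title}: {DueDate, Publisher} determines {DueDate, Publisher, Title} here but is not a superkey — split on DueDate, Publisher → Title, giving {DueDate, Publisher, Title} and {AuthorID, BookID, DueDate, LoanDate, Publisher}.
{DueDate, Publisher, Title}: {Publisher} determines {Publisher, Title} here but is not a superkey — split on Publisher → Title, giving {Publisher, Title} and {DueDate, Publisher}.
{Publisher, Title} has no BCNF violation.
{DueDate, Publisher} has no BCNF violation.
{AuthorID, BookID, DueDate, LoanDate, Publisher}: {LoanDate} determines {LoanDate, Publisher} here but is not a superkey — split on LoanDate → Publisher, giving {LoanDate, Publisher} and {AuthorID, BookID, DueDate, LoanDate}.
{LoanDate, Publisher} has no BCNF violation.
{AuthorID, BookID, DueDate, LoanDate} has no BCNF violation.

{AuthorID, BookID, DueDate, LoanDate}; {DueDate, Publisher}; {LoanDate, Publisher}; {Publisher, Title}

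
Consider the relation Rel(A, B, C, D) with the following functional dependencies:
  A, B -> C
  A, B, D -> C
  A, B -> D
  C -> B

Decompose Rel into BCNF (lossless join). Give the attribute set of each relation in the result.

{A, C, D}; {B, C}

Candidate keys of the original relation: {A, B}, {A, C}.
In {A, B, C, D}, {C} is not a superkey ({C}⁺ restricted to this set is {B, C}), so split on C -> B into {B, C} and {A, C, D}.
{B, C} has no BCNF violation.
{A, C, D} has no BCNF violation.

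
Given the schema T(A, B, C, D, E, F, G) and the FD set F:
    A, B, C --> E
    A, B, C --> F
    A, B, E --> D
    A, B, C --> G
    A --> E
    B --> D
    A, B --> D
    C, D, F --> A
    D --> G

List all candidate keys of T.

{A, B, C}, {B, C, F}

No FD produces {B, C}, so they must be in every candidate key.
{A, B, C}⁺ = {A, B, C, D, E, F, G} — all of the relation — so {A, B, C} is a candidate key.
{B, C, F}⁺ = {A, B, C, D, E, F, G} — all of the relation — so {B, C, F} is a candidate key.
No proper subset of any of these is a key, and no other minimal superkey exists.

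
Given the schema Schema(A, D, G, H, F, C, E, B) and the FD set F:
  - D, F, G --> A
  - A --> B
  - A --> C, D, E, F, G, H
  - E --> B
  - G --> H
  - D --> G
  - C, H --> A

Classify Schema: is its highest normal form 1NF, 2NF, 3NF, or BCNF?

2NF

Candidate keys: {A}, {C, D}, {C, G}, {C, H}, {D, F}. Prime attributes: {A, C, D, F, G, H}.
E --> B: {E}⁺ = {B, E}, which is not all of the attributes, so the left side is not a superkey — BCNF is violated.
E --> B has non-prime {B} on the right and a non-superkey on the left, so 3NF fails.
No non-prime attribute depends on a proper subset of any candidate key, so 2NF holds.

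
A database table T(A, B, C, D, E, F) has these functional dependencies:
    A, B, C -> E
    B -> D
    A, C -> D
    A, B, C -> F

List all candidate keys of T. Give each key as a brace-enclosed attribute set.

Attributes never on any right-hand side: {A, B, C} — every candidate key must contain all of them.
{A, B, C}⁺ = {A, B, C, D, E, F} — all of the relation — so {A, B, C} is a candidate key.
No smaller or unrelated set reaches every attribute, so there are no other keys.

{A, B, C}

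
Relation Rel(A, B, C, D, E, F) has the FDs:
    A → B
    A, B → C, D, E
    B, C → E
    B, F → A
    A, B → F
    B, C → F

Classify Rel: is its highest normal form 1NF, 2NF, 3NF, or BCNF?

Candidate keys: {A}, {B, C}, {B, F}. Prime attributes: {A, B, C, F}.
The left-hand side of every FD is a superkey, so BCNF is satisfied.

BCNF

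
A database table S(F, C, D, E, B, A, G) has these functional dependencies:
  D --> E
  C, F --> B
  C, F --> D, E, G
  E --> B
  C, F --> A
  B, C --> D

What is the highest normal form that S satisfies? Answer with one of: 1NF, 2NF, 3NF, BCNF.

2NF

Candidate key: {C, F}. Prime attributes: {C, F}.
D --> E breaks BCNF: {D}⁺ = {B, D, E}, so {D} is not a superkey.
Because {E} is non-prime and the left side of D --> E is not a superkey, the relation is not in 3NF.
No non-prime attribute depends on a proper subset of any candidate key, so 2NF holds.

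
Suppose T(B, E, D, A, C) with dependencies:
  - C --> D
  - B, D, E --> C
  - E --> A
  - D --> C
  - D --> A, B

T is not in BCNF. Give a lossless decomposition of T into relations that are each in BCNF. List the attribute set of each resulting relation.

{A, B, C, D}; {C, E}

Candidate keys of the original relation: {C, E}, {D, E}.
In {A, B, C, D, E}, {C} is not a superkey ({C}⁺ restricted to this set is {A, B, C, D}), so split on C --> A, B, D into {A, B, C, D} and {C, E}.
{A, B, C, D} has no BCNF violation.
{C, E} has no BCNF violation.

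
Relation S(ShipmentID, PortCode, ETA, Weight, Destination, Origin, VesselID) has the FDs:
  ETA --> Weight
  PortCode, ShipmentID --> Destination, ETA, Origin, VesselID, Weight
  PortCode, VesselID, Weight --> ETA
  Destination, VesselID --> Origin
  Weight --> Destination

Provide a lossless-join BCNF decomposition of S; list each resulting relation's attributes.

Candidate key of the original relation: {PortCode, ShipmentID}.
Within {Destination, ETA, Origin, PortCode, ShipmentID, VesselID, Weight}: {ETA}⁺ ∩ {Destination, ETA, Origin, PortCode, ShipmentID, VesselID, Weight} = {Destination, ETA, Weight}, not the whole set, so ETA --> Destination, Weight violates BCNF; decompose into {Destination, ETA, Weight} and {ETA, Origin, PortCode, ShipmentID, VesselID}.
Within {Destination, ETA, Weight}: {Weight}⁺ ∩ {Destination, ETA, Weight} = {Destination, Weight}, not the whole set, so Weight --> Destination violates BCNF; decompose into {Destination, Weight} and {ETA, Weight}.
{Destination, Weight} is in BCNF.
{ETA, Weight} is in BCNF.
Within {ETA, Origin, PortCode, ShipmentID, VesselID}: {ETA, VesselID}⁺ ∩ {ETA, Origin, PortCode, ShipmentID, VesselID} = {ETA, Origin, VesselID}, not the whole set, so ETA, VesselID --> Origin violates BCNF; decompose into {ETA, Origin, VesselID} and {ETA, PortCode, ShipmentID, VesselID}.
{ETA, Origin, VesselID} is in BCNF.
{ETA, PortCode, ShipmentID, VesselID} is in BCNF.

{Destination, Weight}; {ETA, Origin, VesselID}; {ETA, PortCode, ShipmentID, VesselID}; {ETA, Weight}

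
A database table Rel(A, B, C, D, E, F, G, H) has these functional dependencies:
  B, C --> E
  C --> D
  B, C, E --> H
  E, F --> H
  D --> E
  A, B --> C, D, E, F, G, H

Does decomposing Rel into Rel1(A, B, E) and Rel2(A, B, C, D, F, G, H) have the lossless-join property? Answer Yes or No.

Yes

Common attributes: {A, B}; their closure is {A, B, C, D, E, F, G, H}.
Since Rel1 ⊆ {A, B, C, D, E, F, G, H}, the intersection is a superkey of Rel1; the decomposition is lossless.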